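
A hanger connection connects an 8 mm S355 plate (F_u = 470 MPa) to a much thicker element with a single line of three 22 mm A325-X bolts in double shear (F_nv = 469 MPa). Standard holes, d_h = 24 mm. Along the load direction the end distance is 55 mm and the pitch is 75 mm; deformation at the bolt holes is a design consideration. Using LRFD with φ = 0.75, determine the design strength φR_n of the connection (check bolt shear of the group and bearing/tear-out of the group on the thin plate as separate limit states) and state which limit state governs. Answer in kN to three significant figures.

Bolt shear: A_b = π·22²/4 = 380.1 mm²; R_n = 469 × 380.1 × 3 × 2 / 1000 = 1070 kN → 0.75 × 1070 = 802 kN.
Bearing (1.2 l_c t F_u ≤ 2.4 d t F_u): upper limit = 2.4·22·8·470 / 1000 = 198.5 kN.
  Edge l_c = 55 − 24/2 = 43 → r_n = 194 kN; interior l_c = 75 − 24 = 51 → r_n = 198.5 kN.
  R_n,bearing = 1·194 + 2·198.5 = 591.1 kN → 0.75 × 591.1 = 443 kN.
Bearing governs: 443 kN.

443 kN (bearing governs)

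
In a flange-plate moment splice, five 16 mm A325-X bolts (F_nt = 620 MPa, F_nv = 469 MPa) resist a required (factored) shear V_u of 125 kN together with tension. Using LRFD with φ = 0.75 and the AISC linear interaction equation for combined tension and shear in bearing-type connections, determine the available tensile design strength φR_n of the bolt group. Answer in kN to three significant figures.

A_b = π·16²/4 = 201.1 mm²; f_rv = 125 × 1000 / (5 × 201.1) = 124.3 MPa.
F'_nt = 1.3 F_nt − (F_nt / φF_nv) f_rv = 1.3·620 − (620/(0.75·469))·124.3 = 586.8 MPa, capped at F_nt → F'_nt = 586.8 MPa.
R_n = F'_nt · A_b · n = 586.8 × 201.1 × 5 / 1000 = 590 kN.
Design strength φR_n = 0.75 × 590 = 442 kN.

442 kN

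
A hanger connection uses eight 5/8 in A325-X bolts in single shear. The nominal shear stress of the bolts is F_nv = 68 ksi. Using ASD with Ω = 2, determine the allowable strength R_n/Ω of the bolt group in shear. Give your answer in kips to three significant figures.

83.4 kips

A_b = π × 0.625² / 4 = 0.3068 in².
R_n = F_nv · A_b · n · n_s = 68 × 0.3068 × 8 × 1 = 166.9 kips.
Allowable strength R_n/Ω = 166.9 / 2 = 83.4 kips.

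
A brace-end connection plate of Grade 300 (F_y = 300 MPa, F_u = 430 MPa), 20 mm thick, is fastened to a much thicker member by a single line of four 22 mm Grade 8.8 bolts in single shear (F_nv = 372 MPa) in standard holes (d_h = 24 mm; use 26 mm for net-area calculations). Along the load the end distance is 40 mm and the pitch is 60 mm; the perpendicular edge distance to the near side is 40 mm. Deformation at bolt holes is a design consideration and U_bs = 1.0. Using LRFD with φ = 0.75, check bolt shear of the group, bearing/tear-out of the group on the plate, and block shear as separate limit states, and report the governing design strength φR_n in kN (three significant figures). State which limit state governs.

Bolt shear: A_b = π·22²/4 = 380.1 mm²; R_n = 372 × 380.1 × 4 × 1 / 1000 = 565.6 kN → 0.75 × 565.6 = 424 kN.
Bearing: edge l_c = 28, r_n = 289 kN; interior l_c = 36, r_n = 371.5 kN; R_n = 289 + 3·371.5 = 1404 kN → 1050 kN.
Block shear: A_gv = 4400, A_nv = 2580, A_nt = 540 mm²; R_n = min(0.6F_uA_nv, 0.6F_yA_gv) + U_bs·F_u·A_nt = 897.8 kN → 673 kN.
Bolt shear governs: 424 kN.

424 kN (bolt shear governs)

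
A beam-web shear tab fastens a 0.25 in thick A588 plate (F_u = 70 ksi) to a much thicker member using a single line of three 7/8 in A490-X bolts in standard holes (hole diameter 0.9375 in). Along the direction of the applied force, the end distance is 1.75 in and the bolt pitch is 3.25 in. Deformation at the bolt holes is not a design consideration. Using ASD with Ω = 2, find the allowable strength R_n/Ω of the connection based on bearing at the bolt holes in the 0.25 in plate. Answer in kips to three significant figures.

Per bolt r_n = 1.5 l_c t F_u ≤ 3.0 d t F_u; upper limit = 3.0 × 0.875 × 0.25 × 70 = 45.94 kips.
Edge bolt: l_c = 1.75 − 0.9375/2 = 1.281 in → 1.5 × 1.281 × 0.25 × 70 = 33.63 → r_n = 33.63 kips.
Interior bolts: l_c = 3.25 − 0.9375 = 2.312 in → 1.5 × 2.312 × 0.25 × 70 = 60.7 → r_n = 45.94 kips.
R_n = 1 × 33.63 + 2 × 45.94 = 125.5 kips.
Allowable strength R_n/Ω = 125.5 / 2 = 62.8 kips.

62.8 kips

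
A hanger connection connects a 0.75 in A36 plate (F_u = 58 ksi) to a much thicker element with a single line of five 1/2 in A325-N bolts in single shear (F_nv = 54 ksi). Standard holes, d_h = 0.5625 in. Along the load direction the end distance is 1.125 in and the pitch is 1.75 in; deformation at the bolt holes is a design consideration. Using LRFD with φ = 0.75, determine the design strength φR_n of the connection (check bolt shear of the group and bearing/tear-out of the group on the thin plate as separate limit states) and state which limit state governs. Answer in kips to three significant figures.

39.8 kips (bolt shear governs)

Bolt shear: A_b = π·0.5²/4 = 0.1963 in²; R_n = 54 × 0.1963 × 5 × 1 = 53.01 kips → 0.75 × 53.01 = 39.8 kips.
Bearing (1.2 l_c t F_u ≤ 2.4 d t F_u): upper limit = 2.4·0.5·0.75·58 = 52.2 kips.
  Edge l_c = 1.125 − 0.5625/2 = 0.8438 → r_n = 44.04 kips; interior l_c = 1.75 − 0.5625 = 1.188 → r_n = 52.2 kips.
  R_n,bearing = 1·44.04 + 4·52.2 = 252.8 kips → 0.75 × 252.8 = 190 kips.
Bolt shear governs: 39.8 kips.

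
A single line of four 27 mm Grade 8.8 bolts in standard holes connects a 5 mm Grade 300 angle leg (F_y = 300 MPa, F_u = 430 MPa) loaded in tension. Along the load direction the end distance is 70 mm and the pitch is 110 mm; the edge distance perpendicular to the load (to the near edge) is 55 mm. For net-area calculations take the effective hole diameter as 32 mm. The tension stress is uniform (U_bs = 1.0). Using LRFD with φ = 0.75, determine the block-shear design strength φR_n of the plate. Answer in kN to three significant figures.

333 kN

Shear plane L_v = 70 + 3·110 = 400 mm; A_gv = 400 × 5 = 2000 mm².
A_nv = (400 − 3.5·32) × 5 = 1440 mm².
A_nt = (55 − 0.5·32) × 5 = 195 mm².
0.6 F_u A_nv = 371.5 kN; 0.6 F_y A_gv = 360 kN → shear yielding governs the shear term.
R_n = 360 + 1.0 × 430 × 195 / 1000 = 443.9 kN.
Design strength φR_n = 0.75 × 443.9 = 333 kN.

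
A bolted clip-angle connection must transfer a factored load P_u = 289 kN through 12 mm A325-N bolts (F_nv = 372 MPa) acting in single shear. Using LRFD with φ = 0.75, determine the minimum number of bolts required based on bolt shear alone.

A_b = π·12²/4 = 113.1 mm².
Per-bolt design strength φR_n = 0.75 × 372 × 113.1 × 1 / 1000 = 31.55 kN.
n ≥ 289 / 31.55 = 9.159 → use 10 bolts.

10 bolts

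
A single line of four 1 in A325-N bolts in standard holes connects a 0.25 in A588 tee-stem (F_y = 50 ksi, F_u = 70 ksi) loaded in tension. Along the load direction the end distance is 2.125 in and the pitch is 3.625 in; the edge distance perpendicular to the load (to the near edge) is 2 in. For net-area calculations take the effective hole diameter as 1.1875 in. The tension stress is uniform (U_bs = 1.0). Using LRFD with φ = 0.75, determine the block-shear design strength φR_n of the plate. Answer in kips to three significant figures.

88.1 kips

Shear plane L_v = 2.125 + 3·3.625 = 13 in; A_gv = 13 × 0.25 = 3.25 in².
A_nv = (13 − 3.5·1.1875) × 0.25 = 2.211 in².
A_nt = (2 − 0.5·1.1875) × 0.25 = 0.3516 in².
0.6 F_u A_nv = 92.86 kips; 0.6 F_y A_gv = 97.5 kips → shear rupture governs the shear term.
R_n = 92.86 + 1.0 × 70 × 0.3516 = 117.5 kips.
Design strength φR_n = 0.75 × 117.5 = 88.1 kips.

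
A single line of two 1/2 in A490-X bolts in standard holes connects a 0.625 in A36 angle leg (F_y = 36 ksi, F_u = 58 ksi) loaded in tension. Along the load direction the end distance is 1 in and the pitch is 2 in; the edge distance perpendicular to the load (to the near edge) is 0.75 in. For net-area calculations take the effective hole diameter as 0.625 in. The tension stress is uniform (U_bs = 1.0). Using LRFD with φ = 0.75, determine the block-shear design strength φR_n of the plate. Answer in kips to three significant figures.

Shear plane L_v = 1 + 1·2 = 3 in; A_gv = 3 × 0.625 = 1.875 in².
A_nv = (3 − 1.5·0.625) × 0.625 = 1.289 in².
A_nt = (0.75 − 0.5·0.625) × 0.625 = 0.2734 in².
0.6 F_u A_nv = 44.86 kips; 0.6 F_y A_gv = 40.5 kips → shear yielding governs the shear term.
R_n = 40.5 + 1.0 × 58 × 0.2734 = 56.36 kips.
Design strength φR_n = 0.75 × 56.36 = 42.3 kips.

42.3 kips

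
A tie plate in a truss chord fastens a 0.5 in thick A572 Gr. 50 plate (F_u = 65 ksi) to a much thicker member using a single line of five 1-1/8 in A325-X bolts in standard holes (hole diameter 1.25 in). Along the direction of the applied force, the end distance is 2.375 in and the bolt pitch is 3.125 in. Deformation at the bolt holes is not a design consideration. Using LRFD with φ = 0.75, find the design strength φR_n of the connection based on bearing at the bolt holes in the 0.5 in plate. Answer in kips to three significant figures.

Per bolt r_n = 1.5 l_c t F_u ≤ 3.0 d t F_u; upper limit = 3.0 × 1.125 × 0.5 × 65 = 109.7 kips.
Edge bolt: l_c = 2.375 − 1.25/2 = 1.75 in → 1.5 × 1.75 × 0.5 × 65 = 85.31 → r_n = 85.31 kips.
Interior bolts: l_c = 3.125 − 1.25 = 1.875 in → 1.5 × 1.875 × 0.5 × 65 = 91.41 → r_n = 91.41 kips.
R_n = 1 × 85.31 + 4 × 91.41 = 450.9 kips.
Design strength φR_n = 0.75 × 450.9 = 338 kips.

338 kips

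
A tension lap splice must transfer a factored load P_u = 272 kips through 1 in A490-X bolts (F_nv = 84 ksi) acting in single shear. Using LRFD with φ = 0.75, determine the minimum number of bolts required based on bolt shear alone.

6 bolts

A_b = π·1²/4 = 0.7854 in².
Per-bolt design strength φR_n = 0.75 × 84 × 0.7854 × 1 = 49.48 kips.
n ≥ 272 / 49.48 = 5.497 → use 6 bolts.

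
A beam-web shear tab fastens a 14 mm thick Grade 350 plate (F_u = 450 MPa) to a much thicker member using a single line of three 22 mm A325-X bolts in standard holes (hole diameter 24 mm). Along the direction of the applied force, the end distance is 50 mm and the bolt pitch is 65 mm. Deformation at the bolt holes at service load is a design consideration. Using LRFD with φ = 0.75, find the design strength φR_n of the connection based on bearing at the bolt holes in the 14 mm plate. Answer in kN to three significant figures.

680 kN

Per bolt r_n = 1.2 l_c t F_u ≤ 2.4 d t F_u; upper limit = 2.4 × 22 × 14 × 450 / 1000 = 332.6 kN.
Edge bolt: l_c = 50 − 24/2 = 38 mm → 1.2 × 38 × 14 × 450 / 1000 = 287.3 → r_n = 287.3 kN.
Interior bolts: l_c = 65 − 24 = 41 mm → 1.2 × 41 × 14 × 450 / 1000 = 310 → r_n = 310 kN.
R_n = 1 × 287.3 + 2 × 310 = 907.2 kN.
Design strength φR_n = 0.75 × 907.2 = 680 kN.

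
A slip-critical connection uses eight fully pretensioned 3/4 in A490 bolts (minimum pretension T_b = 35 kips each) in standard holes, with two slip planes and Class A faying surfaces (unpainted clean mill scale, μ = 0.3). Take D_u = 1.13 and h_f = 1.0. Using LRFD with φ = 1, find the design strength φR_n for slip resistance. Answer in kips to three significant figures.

R_n = μ · D_u · h_f · T_b · n_s · n_b = 0.3 × 1.13 × 1.0 × 35 × 2 × 8 = 189.8 kips.
Design strength φR_n = 1 × 189.8 = 190 kips.

190 kips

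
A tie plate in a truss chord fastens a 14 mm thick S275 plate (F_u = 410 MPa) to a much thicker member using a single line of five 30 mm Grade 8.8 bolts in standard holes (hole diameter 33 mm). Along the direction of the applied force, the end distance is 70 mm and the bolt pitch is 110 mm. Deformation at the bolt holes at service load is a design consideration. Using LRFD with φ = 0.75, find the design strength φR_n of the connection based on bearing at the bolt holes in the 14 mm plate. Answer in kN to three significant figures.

Per bolt r_n = 1.2 l_c t F_u ≤ 2.4 d t F_u; upper limit = 2.4 × 30 × 14 × 410 / 1000 = 413.3 kN.
Edge bolt: l_c = 70 − 33/2 = 53.5 mm → 1.2 × 53.5 × 14 × 410 / 1000 = 368.5 → r_n = 368.5 kN.
Interior bolts: l_c = 110 − 33 = 77 mm → 1.2 × 77 × 14 × 410 / 1000 = 530.4 → r_n = 413.3 kN.
R_n = 1 × 368.5 + 4 × 413.3 = 2022 kN.
Design strength φR_n = 0.75 × 2022 = 1520 kN.

1520 kN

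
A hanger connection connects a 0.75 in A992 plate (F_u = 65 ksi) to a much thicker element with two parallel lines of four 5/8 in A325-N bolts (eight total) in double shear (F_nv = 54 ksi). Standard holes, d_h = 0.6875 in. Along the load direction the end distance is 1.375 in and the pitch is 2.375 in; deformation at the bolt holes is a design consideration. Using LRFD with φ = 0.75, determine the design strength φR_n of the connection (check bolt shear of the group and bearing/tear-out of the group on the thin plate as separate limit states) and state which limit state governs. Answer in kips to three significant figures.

199 kips (bolt shear governs)

Bolt shear: A_b = π·0.625²/4 = 0.3068 in²; R_n = 54 × 0.3068 × 8 × 2 = 265.1 kips → 0.75 × 265.1 = 199 kips.
Bearing (1.2 l_c t F_u ≤ 2.4 d t F_u): upper limit = 2.4·0.625·0.75·65 = 73.12 kips.
  Edge l_c = 1.375 − 0.6875/2 = 1.031 → r_n = 60.33 kips; interior l_c = 2.375 − 0.6875 = 1.688 → r_n = 73.12 kips.
  R_n,bearing = 2·60.33 + 6·73.12 = 559.4 kips → 0.75 × 559.4 = 420 kips.
Bolt shear governs: 199 kips.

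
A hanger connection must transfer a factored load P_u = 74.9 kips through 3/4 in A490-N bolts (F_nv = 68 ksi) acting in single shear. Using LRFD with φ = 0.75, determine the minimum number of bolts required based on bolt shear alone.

A_b = π·0.75²/4 = 0.4418 in².
Per-bolt design strength φR_n = 0.75 × 68 × 0.4418 × 1 = 22.53 kips.
n ≥ 74.9 / 22.53 = 3.324 → use 4 bolts.

4 bolts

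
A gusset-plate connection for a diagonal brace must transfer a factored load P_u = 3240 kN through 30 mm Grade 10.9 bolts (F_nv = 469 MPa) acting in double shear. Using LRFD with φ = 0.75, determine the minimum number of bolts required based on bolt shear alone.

7 bolts

A_b = π·30²/4 = 706.9 mm².
Per-bolt design strength φR_n = 0.75 × 469 × 706.9 × 2 / 1000 = 497.3 kN.
n ≥ 3240 / 497.3 = 6.516 → use 7 bolts.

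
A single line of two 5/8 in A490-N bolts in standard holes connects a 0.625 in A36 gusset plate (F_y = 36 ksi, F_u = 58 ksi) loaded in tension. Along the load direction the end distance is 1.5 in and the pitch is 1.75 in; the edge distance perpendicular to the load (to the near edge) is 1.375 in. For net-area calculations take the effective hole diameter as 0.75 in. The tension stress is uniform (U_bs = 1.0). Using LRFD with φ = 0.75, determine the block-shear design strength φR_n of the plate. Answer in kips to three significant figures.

60.1 kips

Shear plane L_v = 1.5 + 1·1.75 = 3.25 in; A_gv = 3.25 × 0.625 = 2.031 in².
A_nv = (3.25 − 1.5·0.75) × 0.625 = 1.328 in².
A_nt = (1.375 − 0.5·0.75) × 0.625 = 0.625 in².
0.6 F_u A_nv = 46.22 kips; 0.6 F_y A_gv = 43.87 kips → shear yielding governs the shear term.
R_n = 43.87 + 1.0 × 58 × 0.625 = 80.12 kips.
Design strength φR_n = 0.75 × 80.12 = 60.1 kips.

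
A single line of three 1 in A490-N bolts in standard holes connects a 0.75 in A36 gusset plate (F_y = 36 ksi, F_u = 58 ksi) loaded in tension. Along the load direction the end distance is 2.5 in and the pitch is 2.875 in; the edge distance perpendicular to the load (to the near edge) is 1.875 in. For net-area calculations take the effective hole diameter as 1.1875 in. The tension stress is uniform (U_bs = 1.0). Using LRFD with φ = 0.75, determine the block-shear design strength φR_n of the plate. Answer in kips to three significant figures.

Shear plane L_v = 2.5 + 2·2.875 = 8.25 in; A_gv = 8.25 × 0.75 = 6.188 in².
A_nv = (8.25 − 2.5·1.1875) × 0.75 = 3.961 in².
A_nt = (1.875 − 0.5·1.1875) × 0.75 = 0.9609 in².
0.6 F_u A_nv = 137.8 kips; 0.6 F_y A_gv = 133.6 kips → shear yielding governs the shear term.
R_n = 133.6 + 1.0 × 58 × 0.9609 = 189.4 kips.
Design strength φR_n = 0.75 × 189.4 = 142 kips.

142 kips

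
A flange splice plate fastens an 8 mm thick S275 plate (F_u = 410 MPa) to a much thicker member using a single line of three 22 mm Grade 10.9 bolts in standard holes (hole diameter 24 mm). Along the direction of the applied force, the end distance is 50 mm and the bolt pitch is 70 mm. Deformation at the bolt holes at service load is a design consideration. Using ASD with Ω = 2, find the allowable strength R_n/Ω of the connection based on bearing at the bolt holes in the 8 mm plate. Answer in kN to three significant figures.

248 kN

Per bolt r_n = 1.2 l_c t F_u ≤ 2.4 d t F_u; upper limit = 2.4 × 22 × 8 × 410 / 1000 = 173.2 kN.
Edge bolt: l_c = 50 − 24/2 = 38 mm → 1.2 × 38 × 8 × 410 / 1000 = 149.6 → r_n = 149.6 kN.
Interior bolts: l_c = 70 − 24 = 46 mm → 1.2 × 46 × 8 × 410 / 1000 = 181.1 → r_n = 173.2 kN.
R_n = 1 × 149.6 + 2 × 173.2 = 495.9 kN.
Allowable strength R_n/Ω = 495.9 / 2 = 248 kN.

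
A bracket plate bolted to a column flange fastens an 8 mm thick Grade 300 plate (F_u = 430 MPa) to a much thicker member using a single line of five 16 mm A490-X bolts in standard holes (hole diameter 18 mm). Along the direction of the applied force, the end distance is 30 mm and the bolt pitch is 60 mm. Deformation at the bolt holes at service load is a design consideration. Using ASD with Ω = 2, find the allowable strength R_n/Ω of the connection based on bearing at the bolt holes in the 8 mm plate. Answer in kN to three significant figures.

Per bolt r_n = 1.2 l_c t F_u ≤ 2.4 d t F_u; upper limit = 2.4 × 16 × 8 × 430 / 1000 = 132.1 kN.
Edge bolt: l_c = 30 − 18/2 = 21 mm → 1.2 × 21 × 8 × 430 / 1000 = 86.69 → r_n = 86.69 kN.
Interior bolts: l_c = 60 − 18 = 42 mm → 1.2 × 42 × 8 × 430 / 1000 = 173.4 → r_n = 132.1 kN.
R_n = 1 × 86.69 + 4 × 132.1 = 615.1 kN.
Allowable strength R_n/Ω = 615.1 / 2 = 308 kN.

308 kN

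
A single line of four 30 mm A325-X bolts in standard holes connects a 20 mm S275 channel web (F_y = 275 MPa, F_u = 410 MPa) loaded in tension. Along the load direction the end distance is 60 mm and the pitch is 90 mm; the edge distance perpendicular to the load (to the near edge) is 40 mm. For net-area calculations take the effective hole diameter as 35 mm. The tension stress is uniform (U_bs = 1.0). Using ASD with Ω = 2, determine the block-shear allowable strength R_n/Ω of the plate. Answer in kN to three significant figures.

Shear plane L_v = 60 + 3·90 = 330 mm; A_gv = 330 × 20 = 6600 mm².
A_nv = (330 − 3.5·35) × 20 = 4150 mm².
A_nt = (40 − 0.5·35) × 20 = 450 mm².
0.6 F_u A_nv = 1021 kN; 0.6 F_y A_gv = 1089 kN → shear rupture governs the shear term.
R_n = 1021 + 1.0 × 410 × 450 / 1000 = 1205 kN.
Allowable strength R_n/Ω = 1205 / 2 = 603 kN.

603 kN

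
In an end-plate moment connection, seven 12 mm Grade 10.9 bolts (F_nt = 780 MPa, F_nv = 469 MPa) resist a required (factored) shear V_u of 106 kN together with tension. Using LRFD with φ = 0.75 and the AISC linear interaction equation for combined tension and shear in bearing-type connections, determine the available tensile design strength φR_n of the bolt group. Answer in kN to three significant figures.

426 kN

A_b = π·12²/4 = 113.1 mm²; f_rv = 106 × 1000 / (7 × 113.1) = 133.9 MPa.
F'_nt = 1.3 F_nt − (F_nt / φF_nv) f_rv = 1.3·780 − (780/(0.75·469))·133.9 = 717.1 MPa, capped at F_nt → F'_nt = 717.1 MPa.
R_n = F'_nt · A_b · n = 717.1 × 113.1 × 7 / 1000 = 567.7 kN.
Design strength φR_n = 0.75 × 567.7 = 426 kN.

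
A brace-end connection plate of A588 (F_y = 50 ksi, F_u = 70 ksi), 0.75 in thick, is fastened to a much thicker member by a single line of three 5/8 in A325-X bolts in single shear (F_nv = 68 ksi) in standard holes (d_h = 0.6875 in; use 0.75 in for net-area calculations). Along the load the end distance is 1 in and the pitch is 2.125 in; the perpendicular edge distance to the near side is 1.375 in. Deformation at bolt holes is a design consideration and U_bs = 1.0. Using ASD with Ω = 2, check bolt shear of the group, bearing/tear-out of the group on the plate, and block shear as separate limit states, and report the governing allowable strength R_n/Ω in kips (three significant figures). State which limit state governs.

31.3 kips (bolt shear governs)

Bolt shear: A_b = π·0.625²/4 = 0.3068 in²; R_n = 68 × 0.3068 × 3 × 1 = 62.59 kips → 62.59 / 2 = 31.3 kips.
Bearing: edge l_c = 0.6562, r_n = 41.34 kips; interior l_c = 1.438, r_n = 78.75 kips; R_n = 41.34 + 2·78.75 = 198.8 kips → 99.4 kips.
Block shear: A_gv = 3.938, A_nv = 2.531, A_nt = 0.75 in²; R_n = min(0.6F_uA_nv, 0.6F_yA_gv) + U_bs·F_u·A_nt = 158.8 kips → 79.4 kips.
Bolt shear governs: 31.3 kips.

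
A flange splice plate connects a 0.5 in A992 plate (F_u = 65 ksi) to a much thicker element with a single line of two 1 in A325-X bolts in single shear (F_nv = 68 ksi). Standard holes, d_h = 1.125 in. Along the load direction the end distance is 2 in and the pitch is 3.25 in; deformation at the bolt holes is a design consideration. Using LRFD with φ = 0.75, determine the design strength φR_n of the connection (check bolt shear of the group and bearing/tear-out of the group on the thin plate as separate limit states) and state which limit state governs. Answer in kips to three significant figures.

80.1 kips (bolt shear governs)

Bolt shear: A_b = π·1²/4 = 0.7854 in²; R_n = 68 × 0.7854 × 2 × 1 = 106.8 kips → 0.75 × 106.8 = 80.1 kips.
Bearing (1.2 l_c t F_u ≤ 2.4 d t F_u): upper limit = 2.4·1·0.5·65 = 78 kips.
  Edge l_c = 2 − 1.125/2 = 1.438 → r_n = 56.06 kips; interior l_c = 3.25 − 1.125 = 2.125 → r_n = 78 kips.
  R_n,bearing = 1·56.06 + 1·78 = 134.1 kips → 0.75 × 134.1 = 101 kips.
Bolt shear governs: 80.1 kips.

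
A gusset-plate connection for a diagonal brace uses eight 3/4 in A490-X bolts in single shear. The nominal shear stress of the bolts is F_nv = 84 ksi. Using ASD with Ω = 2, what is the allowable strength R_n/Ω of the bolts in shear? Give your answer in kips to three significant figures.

148 kips

A_b = π × 0.75² / 4 = 0.4418 in².
R_n = F_nv · A_b · n · n_s = 84 × 0.4418 × 8 × 1 = 296.9 kips.
Allowable strength R_n/Ω = 296.9 / 2 = 148 kips.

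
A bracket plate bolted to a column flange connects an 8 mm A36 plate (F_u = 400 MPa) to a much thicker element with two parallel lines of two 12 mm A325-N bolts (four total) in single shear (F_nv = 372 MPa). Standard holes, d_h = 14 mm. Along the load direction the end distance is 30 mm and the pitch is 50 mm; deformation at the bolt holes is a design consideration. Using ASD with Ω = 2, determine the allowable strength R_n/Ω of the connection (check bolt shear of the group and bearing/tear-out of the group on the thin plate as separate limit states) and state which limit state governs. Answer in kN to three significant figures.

84.1 kN (bolt shear governs)

Bolt shear: A_b = π·12²/4 = 113.1 mm²; R_n = 372 × 113.1 × 4 × 1 / 1000 = 168.3 kN → 168.3 / 2 = 84.1 kN.
Bearing (1.2 l_c t F_u ≤ 2.4 d t F_u): upper limit = 2.4·12·8·400 / 1000 = 92.16 kN.
  Edge l_c = 30 − 14/2 = 23 → r_n = 88.32 kN; interior l_c = 50 − 14 = 36 → r_n = 92.16 kN.
  R_n,bearing = 2·88.32 + 2·92.16 = 361 kN → 361 / 2 = 180 kN.
Bolt shear governs: 84.1 kN.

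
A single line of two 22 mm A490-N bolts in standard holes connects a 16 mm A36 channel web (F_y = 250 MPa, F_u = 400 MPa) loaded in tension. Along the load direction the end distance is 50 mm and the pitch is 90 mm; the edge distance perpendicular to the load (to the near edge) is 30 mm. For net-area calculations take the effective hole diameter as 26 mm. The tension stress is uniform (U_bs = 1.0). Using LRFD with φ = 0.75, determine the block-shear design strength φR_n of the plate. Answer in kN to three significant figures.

334 kN

Shear plane L_v = 50 + 1·90 = 140 mm; A_gv = 140 × 16 = 2240 mm².
A_nv = (140 − 1.5·26) × 16 = 1616 mm².
A_nt = (30 − 0.5·26) × 16 = 272 mm².
0.6 F_u A_nv = 387.8 kN; 0.6 F_y A_gv = 336 kN → shear yielding governs the shear term.
R_n = 336 + 1.0 × 400 × 272 / 1000 = 444.8 kN.
Design strength φR_n = 0.75 × 444.8 = 334 kN.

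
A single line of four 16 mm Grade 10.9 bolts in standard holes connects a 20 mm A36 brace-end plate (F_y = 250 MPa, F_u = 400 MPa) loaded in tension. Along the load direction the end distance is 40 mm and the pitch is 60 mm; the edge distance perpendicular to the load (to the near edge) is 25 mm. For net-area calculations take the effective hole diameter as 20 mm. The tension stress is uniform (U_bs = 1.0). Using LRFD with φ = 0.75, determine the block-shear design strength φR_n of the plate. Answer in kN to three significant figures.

585 kN

Shear plane L_v = 40 + 3·60 = 220 mm; A_gv = 220 × 20 = 4400 mm².
A_nv = (220 − 3.5·20) × 20 = 3000 mm².
A_nt = (25 − 0.5·20) × 20 = 300 mm².
0.6 F_u A_nv = 720 kN; 0.6 F_y A_gv = 660 kN → shear yielding governs the shear term.
R_n = 660 + 1.0 × 400 × 300 / 1000 = 780 kN.
Design strength φR_n = 0.75 × 780 = 585 kN.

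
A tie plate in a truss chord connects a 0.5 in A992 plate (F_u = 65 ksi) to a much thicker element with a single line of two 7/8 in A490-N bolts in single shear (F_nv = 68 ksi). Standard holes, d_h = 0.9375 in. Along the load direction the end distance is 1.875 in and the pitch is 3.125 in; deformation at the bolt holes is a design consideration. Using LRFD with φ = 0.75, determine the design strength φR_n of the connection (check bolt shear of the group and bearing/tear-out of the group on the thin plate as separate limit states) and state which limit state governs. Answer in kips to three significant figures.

Bolt shear: A_b = π·0.875²/4 = 0.6013 in²; R_n = 68 × 0.6013 × 2 × 1 = 81.78 kips → 0.75 × 81.78 = 61.3 kips.
Bearing (1.2 l_c t F_u ≤ 2.4 d t F_u): upper limit = 2.4·0.875·0.5·65 = 68.25 kips.
  Edge l_c = 1.875 − 0.9375/2 = 1.406 → r_n = 54.84 kips; interior l_c = 3.125 − 0.9375 = 2.188 → r_n = 68.25 kips.
  R_n,bearing = 1·54.84 + 1·68.25 = 123.1 kips → 0.75 × 123.1 = 92.3 kips.
Bolt shear governs: 61.3 kips.

61.3 kips (bolt shear governs)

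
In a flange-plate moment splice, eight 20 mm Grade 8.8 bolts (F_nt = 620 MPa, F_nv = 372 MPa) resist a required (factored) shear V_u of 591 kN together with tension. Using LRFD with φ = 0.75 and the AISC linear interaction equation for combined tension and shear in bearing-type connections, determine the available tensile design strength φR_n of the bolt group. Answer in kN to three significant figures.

534 kN

A_b = π·20²/4 = 314.2 mm²; f_rv = 591 × 1000 / (8 × 314.2) = 235.2 MPa.
F'_nt = 1.3 F_nt − (F_nt / φF_nv) f_rv = 1.3·620 − (620/(0.75·372))·235.2 = 283.4 MPa, capped at F_nt → F'_nt = 283.4 MPa.
R_n = F'_nt · A_b · n = 283.4 × 314.2 × 8 / 1000 = 712.4 kN.
Design strength φR_n = 0.75 × 712.4 = 534 kN.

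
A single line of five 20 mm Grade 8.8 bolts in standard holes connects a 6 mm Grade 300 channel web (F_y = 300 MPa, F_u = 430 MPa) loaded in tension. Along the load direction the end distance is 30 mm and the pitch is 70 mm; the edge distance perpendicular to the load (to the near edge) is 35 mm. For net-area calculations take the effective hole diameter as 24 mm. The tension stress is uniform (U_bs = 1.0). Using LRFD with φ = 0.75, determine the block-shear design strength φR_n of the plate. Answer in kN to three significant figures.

279 kN

Shear plane L_v = 30 + 4·70 = 310 mm; A_gv = 310 × 6 = 1860 mm².
A_nv = (310 − 4.5·24) × 6 = 1212 mm².
A_nt = (35 − 0.5·24) × 6 = 138 mm².
0.6 F_u A_nv = 312.7 kN; 0.6 F_y A_gv = 334.8 kN → shear rupture governs the shear term.
R_n = 312.7 + 1.0 × 430 × 138 / 1000 = 372 kN.
Design strength φR_n = 0.75 × 372 = 279 kN.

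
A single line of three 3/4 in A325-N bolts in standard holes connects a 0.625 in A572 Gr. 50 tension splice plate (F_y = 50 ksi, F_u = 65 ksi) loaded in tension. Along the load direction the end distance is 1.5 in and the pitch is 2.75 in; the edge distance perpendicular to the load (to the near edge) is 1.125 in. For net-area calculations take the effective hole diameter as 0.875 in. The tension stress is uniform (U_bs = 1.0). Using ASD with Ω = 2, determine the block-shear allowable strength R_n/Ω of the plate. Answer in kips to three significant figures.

Shear plane L_v = 1.5 + 2·2.75 = 7 in; A_gv = 7 × 0.625 = 4.375 in².
A_nv = (7 − 2.5·0.875) × 0.625 = 3.008 in².
A_nt = (1.125 − 0.5·0.875) × 0.625 = 0.4297 in².
0.6 F_u A_nv = 117.3 kips; 0.6 F_y A_gv = 131.2 kips → shear rupture governs the shear term.
R_n = 117.3 + 1.0 × 65 × 0.4297 = 145.2 kips.
Allowable strength R_n/Ω = 145.2 / 2 = 72.6 kips.

72.6 kips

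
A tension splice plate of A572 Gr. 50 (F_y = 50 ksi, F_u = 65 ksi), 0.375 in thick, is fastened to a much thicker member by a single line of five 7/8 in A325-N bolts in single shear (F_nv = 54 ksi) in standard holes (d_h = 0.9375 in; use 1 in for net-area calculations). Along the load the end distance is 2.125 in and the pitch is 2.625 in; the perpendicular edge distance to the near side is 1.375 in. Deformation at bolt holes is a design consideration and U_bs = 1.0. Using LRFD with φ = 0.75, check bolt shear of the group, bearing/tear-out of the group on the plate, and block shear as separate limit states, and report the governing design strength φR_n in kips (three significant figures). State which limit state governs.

Bolt shear: A_b = π·0.875²/4 = 0.6013 in²; R_n = 54 × 0.6013 × 5 × 1 = 162.4 kips → 0.75 × 162.4 = 122 kips.
Bearing: edge l_c = 1.656, r_n = 48.45 kips; interior l_c = 1.688, r_n = 49.36 kips; R_n = 48.45 + 4·49.36 = 245.9 kips → 184 kips.
Block shear: A_gv = 4.734, A_nv = 3.047, A_nt = 0.3281 in²; R_n = min(0.6F_uA_nv, 0.6F_yA_gv) + U_bs·F_u·A_nt = 140.2 kips → 105 kips.
Block shear governs: 105 kips.

105 kips (block shear governs)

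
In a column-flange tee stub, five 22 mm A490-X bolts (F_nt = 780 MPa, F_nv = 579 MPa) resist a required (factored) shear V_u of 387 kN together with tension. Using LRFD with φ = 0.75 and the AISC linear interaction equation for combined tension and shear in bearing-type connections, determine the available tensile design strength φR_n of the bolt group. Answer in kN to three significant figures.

924 kN

A_b = π·22²/4 = 380.1 mm²; f_rv = 387 × 1000 / (5 × 380.1) = 203.6 MPa.
F'_nt = 1.3 F_nt − (F_nt / φF_nv) f_rv = 1.3·780 − (780/(0.75·579))·203.6 = 648.3 MPa, capped at F_nt → F'_nt = 648.3 MPa.
R_n = F'_nt · A_b · n = 648.3 × 380.1 × 5 / 1000 = 1232 kN.
Design strength φR_n = 0.75 × 1232 = 924 kN.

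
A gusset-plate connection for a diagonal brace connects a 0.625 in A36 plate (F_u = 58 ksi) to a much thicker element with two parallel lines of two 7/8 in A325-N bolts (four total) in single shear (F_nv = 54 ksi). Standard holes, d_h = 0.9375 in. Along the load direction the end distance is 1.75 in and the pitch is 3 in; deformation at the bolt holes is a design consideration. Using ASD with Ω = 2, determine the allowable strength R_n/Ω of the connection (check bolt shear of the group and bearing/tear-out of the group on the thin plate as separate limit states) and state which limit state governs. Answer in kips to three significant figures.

Bolt shear: A_b = π·0.875²/4 = 0.6013 in²; R_n = 54 × 0.6013 × 4 × 1 = 129.9 kips → 129.9 / 2 = 64.9 kips.
Bearing (1.2 l_c t F_u ≤ 2.4 d t F_u): upper limit = 2.4·0.875·0.625·58 = 76.12 kips.
  Edge l_c = 1.75 − 0.9375/2 = 1.281 → r_n = 55.73 kips; interior l_c = 3 − 0.9375 = 2.062 → r_n = 76.12 kips.
  R_n,bearing = 2·55.73 + 2·76.12 = 263.7 kips → 263.7 / 2 = 132 kips.
Bolt shear governs: 64.9 kips.

64.9 kips (bolt shear governs)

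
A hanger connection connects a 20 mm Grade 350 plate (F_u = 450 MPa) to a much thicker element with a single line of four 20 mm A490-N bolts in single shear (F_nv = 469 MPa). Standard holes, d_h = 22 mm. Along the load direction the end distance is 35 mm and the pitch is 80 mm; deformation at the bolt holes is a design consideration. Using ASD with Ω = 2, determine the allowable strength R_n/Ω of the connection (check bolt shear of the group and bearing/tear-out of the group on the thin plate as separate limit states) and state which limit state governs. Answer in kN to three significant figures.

Bolt shear: A_b = π·20²/4 = 314.2 mm²; R_n = 469 × 314.2 × 4 × 1 / 1000 = 589.4 kN → 589.4 / 2 = 295 kN.
Bearing (1.2 l_c t F_u ≤ 2.4 d t F_u): upper limit = 2.4·20·20·450 / 1000 = 432 kN.
  Edge l_c = 35 − 22/2 = 24 → r_n = 259.2 kN; interior l_c = 80 − 22 = 58 → r_n = 432 kN.
  R_n,bearing = 1·259.2 + 3·432 = 1555 kN → 1555 / 2 = 778 kN.
Bolt shear governs: 295 kN.

295 kN (bolt shear governs)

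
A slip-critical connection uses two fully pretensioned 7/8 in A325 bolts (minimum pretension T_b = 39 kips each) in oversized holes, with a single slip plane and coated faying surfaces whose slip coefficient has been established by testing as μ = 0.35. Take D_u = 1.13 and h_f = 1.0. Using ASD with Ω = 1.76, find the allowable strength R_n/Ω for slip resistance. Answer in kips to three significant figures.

17.5 kips

R_n = μ · D_u · h_f · T_b · n_s · n_b = 0.35 × 1.13 × 1.0 × 39 × 1 × 2 = 30.85 kips.
Allowable strength R_n/Ω = 30.85 / 1.76 = 17.5 kips.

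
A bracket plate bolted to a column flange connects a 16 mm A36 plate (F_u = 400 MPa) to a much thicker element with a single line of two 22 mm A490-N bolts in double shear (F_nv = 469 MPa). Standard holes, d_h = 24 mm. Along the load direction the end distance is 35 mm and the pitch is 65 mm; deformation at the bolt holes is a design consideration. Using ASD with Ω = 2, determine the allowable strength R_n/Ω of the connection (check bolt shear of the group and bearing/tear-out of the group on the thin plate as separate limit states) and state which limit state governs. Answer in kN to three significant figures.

Bolt shear: A_b = π·22²/4 = 380.1 mm²; R_n = 469 × 380.1 × 2 × 2 / 1000 = 713.1 kN → 713.1 / 2 = 357 kN.
Bearing (1.2 l_c t F_u ≤ 2.4 d t F_u): upper limit = 2.4·22·16·400 / 1000 = 337.9 kN.
  Edge l_c = 35 − 24/2 = 23 → r_n = 176.6 kN; interior l_c = 65 − 24 = 41 → r_n = 314.9 kN.
  R_n,bearing = 1·176.6 + 1·314.9 = 491.5 kN → 491.5 / 2 = 246 kN.
Bearing governs: 246 kN.

246 kN (bearing governs)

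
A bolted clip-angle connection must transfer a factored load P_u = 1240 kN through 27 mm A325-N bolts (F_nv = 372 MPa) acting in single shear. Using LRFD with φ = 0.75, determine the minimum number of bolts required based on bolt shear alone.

A_b = π·27²/4 = 572.6 mm².
Per-bolt design strength φR_n = 0.75 × 372 × 572.6 × 1 / 1000 = 159.7 kN.
n ≥ 1240 / 159.7 = 7.762 → use 8 bolts.

8 bolts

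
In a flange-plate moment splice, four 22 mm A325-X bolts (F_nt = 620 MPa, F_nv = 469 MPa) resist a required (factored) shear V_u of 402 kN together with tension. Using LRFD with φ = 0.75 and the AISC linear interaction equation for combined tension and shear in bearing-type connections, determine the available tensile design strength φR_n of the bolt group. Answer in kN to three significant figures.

388 kN

A_b = π·22²/4 = 380.1 mm²; f_rv = 402 × 1000 / (4 × 380.1) = 264.4 MPa.
F'_nt = 1.3 F_nt − (F_nt / φF_nv) f_rv = 1.3·620 − (620/(0.75·469))·264.4 = 340 MPa, capped at F_nt → F'_nt = 340 MPa.
R_n = F'_nt · A_b · n = 340 × 380.1 × 4 / 1000 = 517 kN.
Design strength φR_n = 0.75 × 517 = 388 kN.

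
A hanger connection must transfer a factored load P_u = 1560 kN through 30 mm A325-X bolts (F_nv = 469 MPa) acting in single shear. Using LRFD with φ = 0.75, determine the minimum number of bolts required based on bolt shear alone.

A_b = π·30²/4 = 706.9 mm².
Per-bolt design strength φR_n = 0.75 × 469 × 706.9 × 1 / 1000 = 248.6 kN.
n ≥ 1560 / 248.6 = 6.274 → use 7 bolts.

7 bolts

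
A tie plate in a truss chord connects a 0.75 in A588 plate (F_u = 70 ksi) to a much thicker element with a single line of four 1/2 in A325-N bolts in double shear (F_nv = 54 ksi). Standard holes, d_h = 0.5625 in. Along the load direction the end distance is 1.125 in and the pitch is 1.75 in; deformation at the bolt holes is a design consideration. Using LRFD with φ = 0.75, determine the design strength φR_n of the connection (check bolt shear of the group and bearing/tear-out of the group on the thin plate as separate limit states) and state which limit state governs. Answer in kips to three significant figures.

63.6 kips (bolt shear governs)

Bolt shear: A_b = π·0.5²/4 = 0.1963 in²; R_n = 54 × 0.1963 × 4 × 2 = 84.82 kips → 0.75 × 84.82 = 63.6 kips.
Bearing (1.2 l_c t F_u ≤ 2.4 d t F_u): upper limit = 2.4·0.5·0.75·70 = 63 kips.
  Edge l_c = 1.125 − 0.5625/2 = 0.8438 → r_n = 53.16 kips; interior l_c = 1.75 − 0.5625 = 1.188 → r_n = 63 kips.
  R_n,bearing = 1·53.16 + 3·63 = 242.2 kips → 0.75 × 242.2 = 182 kips.
Bolt shear governs: 63.6 kips.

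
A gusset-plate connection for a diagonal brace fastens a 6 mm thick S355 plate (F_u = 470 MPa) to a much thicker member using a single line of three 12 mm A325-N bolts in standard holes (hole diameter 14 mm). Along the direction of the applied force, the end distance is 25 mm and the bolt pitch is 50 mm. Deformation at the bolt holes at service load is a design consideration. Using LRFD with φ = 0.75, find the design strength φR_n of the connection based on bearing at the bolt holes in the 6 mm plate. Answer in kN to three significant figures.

Per bolt r_n = 1.2 l_c t F_u ≤ 2.4 d t F_u; upper limit = 2.4 × 12 × 6 × 470 / 1000 = 81.22 kN.
Edge bolt: l_c = 25 − 14/2 = 18 mm → 1.2 × 18 × 6 × 470 / 1000 = 60.91 → r_n = 60.91 kN.
Interior bolts: l_c = 50 − 14 = 36 mm → 1.2 × 36 × 6 × 470 / 1000 = 121.8 → r_n = 81.22 kN.
R_n = 1 × 60.91 + 2 × 81.22 = 223.3 kN.
Design strength φR_n = 0.75 × 223.3 = 168 kN.

168 kN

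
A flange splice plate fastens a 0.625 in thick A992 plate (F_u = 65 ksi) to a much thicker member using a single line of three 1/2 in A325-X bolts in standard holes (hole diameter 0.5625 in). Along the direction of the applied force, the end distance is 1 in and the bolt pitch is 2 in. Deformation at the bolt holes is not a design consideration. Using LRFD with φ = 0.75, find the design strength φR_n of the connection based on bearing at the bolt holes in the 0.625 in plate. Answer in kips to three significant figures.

Per bolt r_n = 1.5 l_c t F_u ≤ 3.0 d t F_u; upper limit = 3.0 × 0.5 × 0.625 × 65 = 60.94 kips.
Edge bolt: l_c = 1 − 0.5625/2 = 0.7188 in → 1.5 × 0.7188 × 0.625 × 65 = 43.8 → r_n = 43.8 kips.
Interior bolts: l_c = 2 − 0.5625 = 1.438 in → 1.5 × 1.438 × 0.625 × 65 = 87.6 → r_n = 60.94 kips.
R_n = 1 × 43.8 + 2 × 60.94 = 165.7 kips.
Design strength φR_n = 0.75 × 165.7 = 124 kips.

124 kips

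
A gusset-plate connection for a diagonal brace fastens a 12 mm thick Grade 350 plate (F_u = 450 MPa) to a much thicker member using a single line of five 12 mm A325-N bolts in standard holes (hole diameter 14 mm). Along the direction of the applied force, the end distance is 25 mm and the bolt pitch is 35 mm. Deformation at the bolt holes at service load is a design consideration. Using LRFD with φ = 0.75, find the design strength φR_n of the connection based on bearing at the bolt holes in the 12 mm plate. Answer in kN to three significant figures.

Per bolt r_n = 1.2 l_c t F_u ≤ 2.4 d t F_u; upper limit = 2.4 × 12 × 12 × 450 / 1000 = 155.5 kN.
Edge bolt: l_c = 25 − 14/2 = 18 mm → 1.2 × 18 × 12 × 450 / 1000 = 116.6 → r_n = 116.6 kN.
Interior bolts: l_c = 35 − 14 = 21 mm → 1.2 × 21 × 12 × 450 / 1000 = 136.1 → r_n = 136.1 kN.
R_n = 1 × 116.6 + 4 × 136.1 = 661 kN.
Design strength φR_n = 0.75 × 661 = 496 kN.

496 kN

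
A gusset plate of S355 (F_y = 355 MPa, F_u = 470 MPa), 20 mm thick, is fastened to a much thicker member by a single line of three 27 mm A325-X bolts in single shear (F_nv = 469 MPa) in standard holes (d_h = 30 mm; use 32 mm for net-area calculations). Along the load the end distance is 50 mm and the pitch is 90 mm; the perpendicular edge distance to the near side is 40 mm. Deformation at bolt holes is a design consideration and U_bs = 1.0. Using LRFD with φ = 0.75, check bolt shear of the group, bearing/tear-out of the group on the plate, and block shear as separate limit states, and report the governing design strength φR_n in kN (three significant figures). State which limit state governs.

604 kN (bolt shear governs)

Bolt shear: A_b = π·27²/4 = 572.6 mm²; R_n = 469 × 572.6 × 3 × 1 / 1000 = 805.6 kN → 0.75 × 805.6 = 604 kN.
Bearing: edge l_c = 35, r_n = 394.8 kN; interior l_c = 60, r_n = 609.1 kN; R_n = 394.8 + 2·609.1 = 1613 kN → 1210 kN.
Block shear: A_gv = 4600, A_nv = 3000, A_nt = 480 mm²; R_n = min(0.6F_uA_nv, 0.6F_yA_gv) + U_bs·F_u·A_nt = 1072 kN → 804 kN.
Bolt shear governs: 604 kN.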